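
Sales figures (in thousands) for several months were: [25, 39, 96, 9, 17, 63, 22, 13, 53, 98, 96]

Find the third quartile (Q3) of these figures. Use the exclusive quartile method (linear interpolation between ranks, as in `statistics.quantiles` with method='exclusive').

96

Step 1: Sort the data: [9, 13, 17, 22, 25, 39, 53, 63, 96, 96, 98]
Step 2: n = 11
Step 3: Using the exclusive quartile method:
  Q1 = 17
  Q2 (median) = 39
  Q3 = 96
  IQR = Q3 - Q1 = 96 - 17 = 79
Step 4: Q3 = 96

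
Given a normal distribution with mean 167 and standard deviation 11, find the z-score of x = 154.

-1.1818

Step 1: Recall the z-score formula: z = (x - mu) / sigma
Step 2: Substitute values: z = (154 - 167) / 11
Step 3: z = -13 / 11 = -1.1818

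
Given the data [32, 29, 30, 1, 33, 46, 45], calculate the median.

32

Step 1: Sort the data in ascending order: [1, 29, 30, 32, 33, 45, 46]
Step 2: The number of values is n = 7.
Step 3: Since n is odd, the median is the middle value at position 4: 32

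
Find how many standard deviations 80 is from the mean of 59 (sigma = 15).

1.4

Step 1: Recall the z-score formula: z = (x - mu) / sigma
Step 2: Substitute values: z = (80 - 59) / 15
Step 3: z = 21 / 15 = 1.4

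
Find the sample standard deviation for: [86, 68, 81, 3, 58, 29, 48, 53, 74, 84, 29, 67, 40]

24.9885

Step 1: Compute the mean: 55.3846
Step 2: Sum of squared deviations from the mean: 7493.0769
Step 3: Sample variance = 7493.0769 / 12 = 624.4231
Step 4: Standard deviation = sqrt(624.4231) = 24.9885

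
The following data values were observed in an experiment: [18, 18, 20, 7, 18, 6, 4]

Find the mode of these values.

18

Step 1: Count the frequency of each value:
  4: appears 1 time(s)
  6: appears 1 time(s)
  7: appears 1 time(s)
  18: appears 3 time(s)
  20: appears 1 time(s)
Step 2: The value 18 appears most frequently (3 times).
Step 3: Mode = 18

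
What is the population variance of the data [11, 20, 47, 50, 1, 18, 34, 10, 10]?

269.1111

Step 1: Compute the mean: (11 + 20 + 47 + 50 + 1 + 18 + 34 + 10 + 10) / 9 = 22.3333
Step 2: Compute squared deviations from the mean:
  (11 - 22.3333)^2 = 128.4444
  (20 - 22.3333)^2 = 5.4444
  (47 - 22.3333)^2 = 608.4444
  (50 - 22.3333)^2 = 765.4444
  (1 - 22.3333)^2 = 455.1111
  (18 - 22.3333)^2 = 18.7778
  (34 - 22.3333)^2 = 136.1111
  (10 - 22.3333)^2 = 152.1111
  (10 - 22.3333)^2 = 152.1111
Step 3: Sum of squared deviations = 2422
Step 4: Population variance = 2422 / 9 = 269.1111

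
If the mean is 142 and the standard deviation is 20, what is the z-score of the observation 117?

-1.25

Step 1: Recall the z-score formula: z = (x - mu) / sigma
Step 2: Substitute values: z = (117 - 142) / 20
Step 3: z = -25 / 20 = -1.25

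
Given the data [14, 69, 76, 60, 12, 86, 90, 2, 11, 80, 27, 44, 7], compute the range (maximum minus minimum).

88

Step 1: Identify the maximum value: max = 90
Step 2: Identify the minimum value: min = 2
Step 3: Range = max - min = 90 - 2 = 88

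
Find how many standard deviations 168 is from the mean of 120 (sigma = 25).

1.92

Step 1: Recall the z-score formula: z = (x - mu) / sigma
Step 2: Substitute values: z = (168 - 120) / 25
Step 3: z = 48 / 25 = 1.92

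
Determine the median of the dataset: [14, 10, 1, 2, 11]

10

Step 1: Sort the data in ascending order: [1, 2, 10, 11, 14]
Step 2: The number of values is n = 5.
Step 3: Since n is odd, the median is the middle value at position 3: 10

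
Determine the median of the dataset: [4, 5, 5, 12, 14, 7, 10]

7

Step 1: Sort the data in ascending order: [4, 5, 5, 7, 10, 12, 14]
Step 2: The number of values is n = 7.
Step 3: Since n is odd, the median is the middle value at position 4: 7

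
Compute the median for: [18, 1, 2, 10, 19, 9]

9.5

Step 1: Sort the data in ascending order: [1, 2, 9, 10, 18, 19]
Step 2: The number of values is n = 6.
Step 3: Since n is even, the median is the average of positions 3 and 4:
  Median = (9 + 10) / 2 = 9.5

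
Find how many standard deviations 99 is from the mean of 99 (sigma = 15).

0

Step 1: Recall the z-score formula: z = (x - mu) / sigma
Step 2: Substitute values: z = (99 - 99) / 15
Step 3: z = 0 / 15 = 0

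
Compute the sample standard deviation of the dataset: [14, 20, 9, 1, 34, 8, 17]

10.5785

Step 1: Compute the mean: 14.7143
Step 2: Sum of squared deviations from the mean: 671.4286
Step 3: Sample variance = 671.4286 / 6 = 111.9048
Step 4: Standard deviation = sqrt(111.9048) = 10.5785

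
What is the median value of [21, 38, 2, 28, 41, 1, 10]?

21

Step 1: Sort the data in ascending order: [1, 2, 10, 21, 28, 38, 41]
Step 2: The number of values is n = 7.
Step 3: Since n is odd, the median is the middle value at position 4: 21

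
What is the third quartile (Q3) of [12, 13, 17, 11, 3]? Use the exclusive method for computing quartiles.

15

Step 1: Sort the data: [3, 11, 12, 13, 17]
Step 2: n = 5
Step 3: Using the exclusive quartile method:
  Q1 = 7
  Q2 (median) = 12
  Q3 = 15
  IQR = Q3 - Q1 = 15 - 7 = 8
Step 4: Q3 = 15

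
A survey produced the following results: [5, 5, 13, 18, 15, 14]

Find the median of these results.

13.5

Step 1: Sort the data in ascending order: [5, 5, 13, 14, 15, 18]
Step 2: The number of values is n = 6.
Step 3: Since n is even, the median is the average of positions 3 and 4:
  Median = (13 + 14) / 2 = 13.5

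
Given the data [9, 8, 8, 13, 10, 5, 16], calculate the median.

9

Step 1: Sort the data in ascending order: [5, 8, 8, 9, 10, 13, 16]
Step 2: The number of values is n = 7.
Step 3: Since n is odd, the median is the middle value at position 4: 9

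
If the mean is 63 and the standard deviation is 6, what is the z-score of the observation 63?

0

Step 1: Recall the z-score formula: z = (x - mu) / sigma
Step 2: Substitute values: z = (63 - 63) / 6
Step 3: z = 0 / 6 = 0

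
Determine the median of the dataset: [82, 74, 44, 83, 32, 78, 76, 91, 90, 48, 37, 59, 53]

74

Step 1: Sort the data in ascending order: [32, 37, 44, 48, 53, 59, 74, 76, 78, 82, 83, 90, 91]
Step 2: The number of values is n = 13.
Step 3: Since n is odd, the median is the middle value at position 7: 74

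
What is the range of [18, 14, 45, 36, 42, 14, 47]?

33

Step 1: Identify the maximum value: max = 47
Step 2: Identify the minimum value: min = 14
Step 3: Range = max - min = 47 - 14 = 33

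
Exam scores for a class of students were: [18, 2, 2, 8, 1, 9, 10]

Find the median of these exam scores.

8

Step 1: Sort the data in ascending order: [1, 2, 2, 8, 9, 10, 18]
Step 2: The number of values is n = 7.
Step 3: Since n is odd, the median is the middle value at position 4: 8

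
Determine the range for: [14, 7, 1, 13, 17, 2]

16

Step 1: Identify the maximum value: max = 17
Step 2: Identify the minimum value: min = 1
Step 3: Range = max - min = 17 - 1 = 16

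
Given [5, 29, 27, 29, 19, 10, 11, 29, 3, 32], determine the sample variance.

125.3778

Step 1: Compute the mean: (5 + 29 + 27 + 29 + 19 + 10 + 11 + 29 + 3 + 32) / 10 = 19.4
Step 2: Compute squared deviations from the mean:
  (5 - 19.4)^2 = 207.36
  (29 - 19.4)^2 = 92.16
  (27 - 19.4)^2 = 57.76
  (29 - 19.4)^2 = 92.16
  (19 - 19.4)^2 = 0.16
  (10 - 19.4)^2 = 88.36
  (11 - 19.4)^2 = 70.56
  (29 - 19.4)^2 = 92.16
  (3 - 19.4)^2 = 268.96
  (32 - 19.4)^2 = 158.76
Step 3: Sum of squared deviations = 1128.4
Step 4: Sample variance = 1128.4 / 9 = 125.3778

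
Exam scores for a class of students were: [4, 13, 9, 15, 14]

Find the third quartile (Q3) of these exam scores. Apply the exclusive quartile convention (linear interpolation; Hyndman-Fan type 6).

14.5

Step 1: Sort the data: [4, 9, 13, 14, 15]
Step 2: n = 5
Step 3: Using the exclusive quartile method:
  Q1 = 6.5
  Q2 (median) = 13
  Q3 = 14.5
  IQR = Q3 - Q1 = 14.5 - 6.5 = 8
Step 4: Q3 = 14.5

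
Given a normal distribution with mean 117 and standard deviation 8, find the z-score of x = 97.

-2.5

Step 1: Recall the z-score formula: z = (x - mu) / sigma
Step 2: Substitute values: z = (97 - 117) / 8
Step 3: z = -20 / 8 = -2.5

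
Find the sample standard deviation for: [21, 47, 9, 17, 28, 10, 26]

12.9982

Step 1: Compute the mean: 22.5714
Step 2: Sum of squared deviations from the mean: 1013.7143
Step 3: Sample variance = 1013.7143 / 6 = 168.9524
Step 4: Standard deviation = sqrt(168.9524) = 12.9982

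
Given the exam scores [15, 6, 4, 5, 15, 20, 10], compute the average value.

10.7143

Step 1: Sum all values: 15 + 6 + 4 + 5 + 15 + 20 + 10 = 75
Step 2: Count the number of values: n = 7
Step 3: Mean = sum / n = 75 / 7 = 10.7143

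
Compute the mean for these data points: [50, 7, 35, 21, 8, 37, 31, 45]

29.25

Step 1: Sum all values: 50 + 7 + 35 + 21 + 8 + 37 + 31 + 45 = 234
Step 2: Count the number of values: n = 8
Step 3: Mean = sum / n = 234 / 8 = 29.25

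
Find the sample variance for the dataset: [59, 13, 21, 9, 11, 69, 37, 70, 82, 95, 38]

942.3636

Step 1: Compute the mean: (59 + 13 + 21 + 9 + 11 + 69 + 37 + 70 + 82 + 95 + 38) / 11 = 45.8182
Step 2: Compute squared deviations from the mean:
  (59 - 45.8182)^2 = 173.7603
  (13 - 45.8182)^2 = 1077.0331
  (21 - 45.8182)^2 = 615.9421
  (9 - 45.8182)^2 = 1355.5785
  (11 - 45.8182)^2 = 1212.3058
  (69 - 45.8182)^2 = 537.3967
  (37 - 45.8182)^2 = 77.7603
  (70 - 45.8182)^2 = 584.7603
  (82 - 45.8182)^2 = 1309.124
  (95 - 45.8182)^2 = 2418.8512
  (38 - 45.8182)^2 = 61.124
Step 3: Sum of squared deviations = 9423.6364
Step 4: Sample variance = 9423.6364 / 10 = 942.3636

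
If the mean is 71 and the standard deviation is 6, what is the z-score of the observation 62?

-1.5

Step 1: Recall the z-score formula: z = (x - mu) / sigma
Step 2: Substitute values: z = (62 - 71) / 6
Step 3: z = -9 / 6 = -1.5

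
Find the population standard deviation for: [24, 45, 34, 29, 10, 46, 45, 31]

11.6619

Step 1: Compute the mean: 33
Step 2: Sum of squared deviations from the mean: 1088
Step 3: Population variance = 1088 / 8 = 136
Step 4: Standard deviation = sqrt(136) = 11.6619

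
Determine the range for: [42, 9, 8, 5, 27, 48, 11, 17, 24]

43

Step 1: Identify the maximum value: max = 48
Step 2: Identify the minimum value: min = 5
Step 3: Range = max - min = 48 - 5 = 43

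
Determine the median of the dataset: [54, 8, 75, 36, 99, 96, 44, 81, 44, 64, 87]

64

Step 1: Sort the data in ascending order: [8, 36, 44, 44, 54, 64, 75, 81, 87, 96, 99]
Step 2: The number of values is n = 11.
Step 3: Since n is odd, the median is the middle value at position 6: 64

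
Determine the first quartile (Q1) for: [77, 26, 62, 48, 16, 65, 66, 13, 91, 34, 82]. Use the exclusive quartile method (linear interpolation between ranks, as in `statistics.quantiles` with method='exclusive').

26

Step 1: Sort the data: [13, 16, 26, 34, 48, 62, 65, 66, 77, 82, 91]
Step 2: n = 11
Step 3: Using the exclusive quartile method:
  Q1 = 26
  Q2 (median) = 62
  Q3 = 77
  IQR = Q3 - Q1 = 77 - 26 = 51
Step 4: Q1 = 26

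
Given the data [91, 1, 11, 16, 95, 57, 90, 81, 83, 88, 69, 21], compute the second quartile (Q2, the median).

75

Step 1: Sort the data: [1, 11, 16, 21, 57, 69, 81, 83, 88, 90, 91, 95]
Step 2: n = 12
Step 3: Q2 is the median. Since n is even, it is the average of the values at positions 6 and 7:
  Q2 = (69 + 81) / 2 = 75
Step 4: Q2 = 75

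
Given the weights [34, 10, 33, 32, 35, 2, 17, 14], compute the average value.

22.125

Step 1: Sum all values: 34 + 10 + 33 + 32 + 35 + 2 + 17 + 14 = 177
Step 2: Count the number of values: n = 8
Step 3: Mean = sum / n = 177 / 8 = 22.125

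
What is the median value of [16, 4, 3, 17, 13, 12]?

12.5

Step 1: Sort the data in ascending order: [3, 4, 12, 13, 16, 17]
Step 2: The number of values is n = 6.
Step 3: Since n is even, the median is the average of positions 3 and 4:
  Median = (12 + 13) / 2 = 12.5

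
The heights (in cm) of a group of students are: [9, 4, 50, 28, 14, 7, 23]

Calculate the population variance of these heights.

221.6327

Step 1: Compute the mean: (9 + 4 + 50 + 28 + 14 + 7 + 23) / 7 = 19.2857
Step 2: Compute squared deviations from the mean:
  (9 - 19.2857)^2 = 105.7959
  (4 - 19.2857)^2 = 233.6531
  (50 - 19.2857)^2 = 943.3673
  (28 - 19.2857)^2 = 75.9388
  (14 - 19.2857)^2 = 27.9388
  (7 - 19.2857)^2 = 150.9388
  (23 - 19.2857)^2 = 13.7959
Step 3: Sum of squared deviations = 1551.4286
Step 4: Population variance = 1551.4286 / 7 = 221.6327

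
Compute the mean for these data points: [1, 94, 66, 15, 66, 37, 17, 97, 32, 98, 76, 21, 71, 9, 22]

48.1333

Step 1: Sum all values: 1 + 94 + 66 + 15 + 66 + 37 + 17 + 97 + 32 + 98 + 76 + 21 + 71 + 9 + 22 = 722
Step 2: Count the number of values: n = 15
Step 3: Mean = sum / n = 722 / 15 = 48.1333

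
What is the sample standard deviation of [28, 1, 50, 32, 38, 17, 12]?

16.6319

Step 1: Compute the mean: 25.4286
Step 2: Sum of squared deviations from the mean: 1659.7143
Step 3: Sample variance = 1659.7143 / 6 = 276.619
Step 4: Standard deviation = sqrt(276.619) = 16.6319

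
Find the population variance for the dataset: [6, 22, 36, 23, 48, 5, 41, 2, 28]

244.0247

Step 1: Compute the mean: (6 + 22 + 36 + 23 + 48 + 5 + 41 + 2 + 28) / 9 = 23.4444
Step 2: Compute squared deviations from the mean:
  (6 - 23.4444)^2 = 304.3086
  (22 - 23.4444)^2 = 2.0864
  (36 - 23.4444)^2 = 157.642
  (23 - 23.4444)^2 = 0.1975
  (48 - 23.4444)^2 = 602.9753
  (5 - 23.4444)^2 = 340.1975
  (41 - 23.4444)^2 = 308.1975
  (2 - 23.4444)^2 = 459.8642
  (28 - 23.4444)^2 = 20.7531
Step 3: Sum of squared deviations = 2196.2222
Step 4: Population variance = 2196.2222 / 9 = 244.0247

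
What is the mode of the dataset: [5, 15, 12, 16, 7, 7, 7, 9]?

7

Step 1: Count the frequency of each value:
  5: appears 1 time(s)
  7: appears 3 time(s)
  9: appears 1 time(s)
  12: appears 1 time(s)
  15: appears 1 time(s)
  16: appears 1 time(s)
Step 2: The value 7 appears most frequently (3 times).
Step 3: Mode = 7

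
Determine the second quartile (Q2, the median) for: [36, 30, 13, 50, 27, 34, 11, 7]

28.5

Step 1: Sort the data: [7, 11, 13, 27, 30, 34, 36, 50]
Step 2: n = 8
Step 3: Q2 is the median. Since n is even, it is the average of the values at positions 4 and 5:
  Q2 = (27 + 30) / 2 = 28.5
Step 4: Q2 = 28.5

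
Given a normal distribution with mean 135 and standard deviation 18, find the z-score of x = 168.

1.8333

Step 1: Recall the z-score formula: z = (x - mu) / sigma
Step 2: Substitute values: z = (168 - 135) / 18
Step 3: z = 33 / 18 = 1.8333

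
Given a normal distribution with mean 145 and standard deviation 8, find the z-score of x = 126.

-2.375

Step 1: Recall the z-score formula: z = (x - mu) / sigma
Step 2: Substitute values: z = (126 - 145) / 8
Step 3: z = -19 / 8 = -2.375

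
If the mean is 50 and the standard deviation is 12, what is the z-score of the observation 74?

2

Step 1: Recall the z-score formula: z = (x - mu) / sigma
Step 2: Substitute values: z = (74 - 50) / 12
Step 3: z = 24 / 12 = 2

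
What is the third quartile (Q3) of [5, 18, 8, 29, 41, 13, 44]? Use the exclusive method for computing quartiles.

41

Step 1: Sort the data: [5, 8, 13, 18, 29, 41, 44]
Step 2: n = 7
Step 3: Using the exclusive quartile method:
  Q1 = 8
  Q2 (median) = 18
  Q3 = 41
  IQR = Q3 - Q1 = 41 - 8 = 33
Step 4: Q3 = 41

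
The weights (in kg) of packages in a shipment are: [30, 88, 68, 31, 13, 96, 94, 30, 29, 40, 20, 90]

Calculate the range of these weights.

83

Step 1: Identify the maximum value: max = 96
Step 2: Identify the minimum value: min = 13
Step 3: Range = max - min = 96 - 13 = 83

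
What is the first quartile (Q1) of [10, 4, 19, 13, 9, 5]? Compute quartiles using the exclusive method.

4.75

Step 1: Sort the data: [4, 5, 9, 10, 13, 19]
Step 2: n = 6
Step 3: Using the exclusive quartile method:
  Q1 = 4.75
  Q2 (median) = 9.5
  Q3 = 14.5
  IQR = Q3 - Q1 = 14.5 - 4.75 = 9.75
Step 4: Q1 = 4.75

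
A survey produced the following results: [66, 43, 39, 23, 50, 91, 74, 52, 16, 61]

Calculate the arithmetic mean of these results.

51.5

Step 1: Sum all values: 66 + 43 + 39 + 23 + 50 + 91 + 74 + 52 + 16 + 61 = 515
Step 2: Count the number of values: n = 10
Step 3: Mean = sum / n = 515 / 10 = 51.5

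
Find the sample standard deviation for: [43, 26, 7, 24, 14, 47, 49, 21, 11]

15.8544

Step 1: Compute the mean: 26.8889
Step 2: Sum of squared deviations from the mean: 2010.8889
Step 3: Sample variance = 2010.8889 / 8 = 251.3611
Step 4: Standard deviation = sqrt(251.3611) = 15.8544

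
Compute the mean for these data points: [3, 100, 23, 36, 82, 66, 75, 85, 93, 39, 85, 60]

62.25

Step 1: Sum all values: 3 + 100 + 23 + 36 + 82 + 66 + 75 + 85 + 93 + 39 + 85 + 60 = 747
Step 2: Count the number of values: n = 12
Step 3: Mean = sum / n = 747 / 12 = 62.25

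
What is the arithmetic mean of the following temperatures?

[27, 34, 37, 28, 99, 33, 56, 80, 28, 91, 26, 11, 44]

45.6923

Step 1: Sum all values: 27 + 34 + 37 + 28 + 99 + 33 + 56 + 80 + 28 + 91 + 26 + 11 + 44 = 594
Step 2: Count the number of values: n = 13
Step 3: Mean = sum / n = 594 / 13 = 45.6923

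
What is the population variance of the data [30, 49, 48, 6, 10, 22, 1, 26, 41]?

283.4321

Step 1: Compute the mean: (30 + 49 + 48 + 6 + 10 + 22 + 1 + 26 + 41) / 9 = 25.8889
Step 2: Compute squared deviations from the mean:
  (30 - 25.8889)^2 = 16.9012
  (49 - 25.8889)^2 = 534.1235
  (48 - 25.8889)^2 = 488.9012
  (6 - 25.8889)^2 = 395.5679
  (10 - 25.8889)^2 = 252.4568
  (22 - 25.8889)^2 = 15.1235
  (1 - 25.8889)^2 = 619.4568
  (26 - 25.8889)^2 = 0.0123
  (41 - 25.8889)^2 = 228.3457
Step 3: Sum of squared deviations = 2550.8889
Step 4: Population variance = 2550.8889 / 9 = 283.4321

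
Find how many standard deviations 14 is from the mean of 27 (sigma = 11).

-1.1818

Step 1: Recall the z-score formula: z = (x - mu) / sigma
Step 2: Substitute values: z = (14 - 27) / 11
Step 3: z = -13 / 11 = -1.1818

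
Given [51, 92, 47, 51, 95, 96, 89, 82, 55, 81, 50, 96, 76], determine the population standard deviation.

19.2132

Step 1: Compute the mean: 73.9231
Step 2: Sum of squared deviations from the mean: 4798.9231
Step 3: Population variance = 4798.9231 / 13 = 369.1479
Step 4: Standard deviation = sqrt(369.1479) = 19.2132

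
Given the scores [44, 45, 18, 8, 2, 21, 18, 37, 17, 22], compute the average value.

23.2

Step 1: Sum all values: 44 + 45 + 18 + 8 + 2 + 21 + 18 + 37 + 17 + 22 = 232
Step 2: Count the number of values: n = 10
Step 3: Mean = sum / n = 232 / 10 = 23.2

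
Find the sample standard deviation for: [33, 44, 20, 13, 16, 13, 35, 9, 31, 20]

11.5969

Step 1: Compute the mean: 23.4
Step 2: Sum of squared deviations from the mean: 1210.4
Step 3: Sample variance = 1210.4 / 9 = 134.4889
Step 4: Standard deviation = sqrt(134.4889) = 11.5969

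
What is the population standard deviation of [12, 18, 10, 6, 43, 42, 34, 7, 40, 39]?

14.9763

Step 1: Compute the mean: 25.1
Step 2: Sum of squared deviations from the mean: 2242.9
Step 3: Population variance = 2242.9 / 10 = 224.29
Step 4: Standard deviation = sqrt(224.29) = 14.9763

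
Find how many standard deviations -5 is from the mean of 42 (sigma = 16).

-2.9375

Step 1: Recall the z-score formula: z = (x - mu) / sigma
Step 2: Substitute values: z = (-5 - 42) / 16
Step 3: z = -47 / 16 = -2.9375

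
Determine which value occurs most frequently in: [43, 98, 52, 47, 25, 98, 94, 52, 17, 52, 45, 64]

52

Step 1: Count the frequency of each value:
  17: appears 1 time(s)
  25: appears 1 time(s)
  43: appears 1 time(s)
  45: appears 1 time(s)
  47: appears 1 time(s)
  52: appears 3 time(s)
  64: appears 1 time(s)
  94: appears 1 time(s)
  98: appears 2 time(s)
Step 2: The value 52 appears most frequently (3 times).
Step 3: Mode = 52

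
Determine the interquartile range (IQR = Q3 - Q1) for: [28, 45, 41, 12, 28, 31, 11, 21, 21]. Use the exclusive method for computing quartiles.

19.5

Step 1: Sort the data: [11, 12, 21, 21, 28, 28, 31, 41, 45]
Step 2: n = 9
Step 3: Using the exclusive quartile method:
  Q1 = 16.5
  Q2 (median) = 28
  Q3 = 36
  IQR = Q3 - Q1 = 36 - 16.5 = 19.5
Step 4: IQR = 19.5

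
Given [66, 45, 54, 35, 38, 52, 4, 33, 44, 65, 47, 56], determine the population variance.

255.9097

Step 1: Compute the mean: (66 + 45 + 54 + 35 + 38 + 52 + 4 + 33 + 44 + 65 + 47 + 56) / 12 = 44.9167
Step 2: Compute squared deviations from the mean:
  (66 - 44.9167)^2 = 444.5069
  (45 - 44.9167)^2 = 0.0069
  (54 - 44.9167)^2 = 82.5069
  (35 - 44.9167)^2 = 98.3403
  (38 - 44.9167)^2 = 47.8403
  (52 - 44.9167)^2 = 50.1736
  (4 - 44.9167)^2 = 1674.1736
  (33 - 44.9167)^2 = 142.0069
  (44 - 44.9167)^2 = 0.8403
  (65 - 44.9167)^2 = 403.3403
  (47 - 44.9167)^2 = 4.3403
  (56 - 44.9167)^2 = 122.8403
Step 3: Sum of squared deviations = 3070.9167
Step 4: Population variance = 3070.9167 / 12 = 255.9097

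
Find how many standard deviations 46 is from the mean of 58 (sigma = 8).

-1.5

Step 1: Recall the z-score formula: z = (x - mu) / sigma
Step 2: Substitute values: z = (46 - 58) / 8
Step 3: z = -12 / 8 = -1.5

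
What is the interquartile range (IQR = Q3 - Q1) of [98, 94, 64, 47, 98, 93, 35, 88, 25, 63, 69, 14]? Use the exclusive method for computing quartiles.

55.75

Step 1: Sort the data: [14, 25, 35, 47, 63, 64, 69, 88, 93, 94, 98, 98]
Step 2: n = 12
Step 3: Using the exclusive quartile method:
  Q1 = 38
  Q2 (median) = 66.5
  Q3 = 93.75
  IQR = Q3 - Q1 = 93.75 - 38 = 55.75
Step 4: IQR = 55.75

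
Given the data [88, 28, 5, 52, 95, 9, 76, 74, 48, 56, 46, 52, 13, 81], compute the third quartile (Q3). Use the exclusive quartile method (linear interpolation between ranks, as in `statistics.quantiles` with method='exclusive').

77.25

Step 1: Sort the data: [5, 9, 13, 28, 46, 48, 52, 52, 56, 74, 76, 81, 88, 95]
Step 2: n = 14
Step 3: Using the exclusive quartile method:
  Q1 = 24.25
  Q2 (median) = 52
  Q3 = 77.25
  IQR = Q3 - Q1 = 77.25 - 24.25 = 53
Step 4: Q3 = 77.25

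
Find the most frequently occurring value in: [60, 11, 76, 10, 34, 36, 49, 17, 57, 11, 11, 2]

11

Step 1: Count the frequency of each value:
  2: appears 1 time(s)
  10: appears 1 time(s)
  11: appears 3 time(s)
  17: appears 1 time(s)
  34: appears 1 time(s)
  36: appears 1 time(s)
  49: appears 1 time(s)
  57: appears 1 time(s)
  60: appears 1 time(s)
  76: appears 1 time(s)
Step 2: The value 11 appears most frequently (3 times).
Step 3: Mode = 11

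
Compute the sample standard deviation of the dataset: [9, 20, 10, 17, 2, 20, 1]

7.994

Step 1: Compute the mean: 11.2857
Step 2: Sum of squared deviations from the mean: 383.4286
Step 3: Sample variance = 383.4286 / 6 = 63.9048
Step 4: Standard deviation = sqrt(63.9048) = 7.994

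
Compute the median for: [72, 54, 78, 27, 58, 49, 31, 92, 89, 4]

56

Step 1: Sort the data in ascending order: [4, 27, 31, 49, 54, 58, 72, 78, 89, 92]
Step 2: The number of values is n = 10.
Step 3: Since n is even, the median is the average of positions 5 and 6:
  Median = (54 + 58) / 2 = 56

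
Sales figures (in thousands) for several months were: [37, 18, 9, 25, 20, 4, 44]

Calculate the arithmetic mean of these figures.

22.4286

Step 1: Sum all values: 37 + 18 + 9 + 25 + 20 + 4 + 44 = 157
Step 2: Count the number of values: n = 7
Step 3: Mean = sum / n = 157 / 7 = 22.4286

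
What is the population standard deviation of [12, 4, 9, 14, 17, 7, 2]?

5.0061

Step 1: Compute the mean: 9.2857
Step 2: Sum of squared deviations from the mean: 175.4286
Step 3: Population variance = 175.4286 / 7 = 25.0612
Step 4: Standard deviation = sqrt(25.0612) = 5.0061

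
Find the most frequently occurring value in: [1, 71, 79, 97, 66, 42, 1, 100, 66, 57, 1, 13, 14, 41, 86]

1

Step 1: Count the frequency of each value:
  1: appears 3 time(s)
  13: appears 1 time(s)
  14: appears 1 time(s)
  41: appears 1 time(s)
  42: appears 1 time(s)
  57: appears 1 time(s)
  66: appears 2 time(s)
  71: appears 1 time(s)
  79: appears 1 time(s)
  86: appears 1 time(s)
  97: appears 1 time(s)
  100: appears 1 time(s)
Step 2: The value 1 appears most frequently (3 times).
Step 3: Mode = 1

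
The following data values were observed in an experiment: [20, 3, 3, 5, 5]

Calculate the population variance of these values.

41.76

Step 1: Compute the mean: (20 + 3 + 3 + 5 + 5) / 5 = 7.2
Step 2: Compute squared deviations from the mean:
  (20 - 7.2)^2 = 163.84
  (3 - 7.2)^2 = 17.64
  (3 - 7.2)^2 = 17.64
  (5 - 7.2)^2 = 4.84
  (5 - 7.2)^2 = 4.84
Step 3: Sum of squared deviations = 208.8
Step 4: Population variance = 208.8 / 5 = 41.76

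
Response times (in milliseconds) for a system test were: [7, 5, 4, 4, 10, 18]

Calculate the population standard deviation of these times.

4.9329

Step 1: Compute the mean: 8
Step 2: Sum of squared deviations from the mean: 146
Step 3: Population variance = 146 / 6 = 24.3333
Step 4: Standard deviation = sqrt(24.3333) = 4.9329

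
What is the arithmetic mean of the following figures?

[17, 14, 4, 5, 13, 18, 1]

10.2857

Step 1: Sum all values: 17 + 14 + 4 + 5 + 13 + 18 + 1 = 72
Step 2: Count the number of values: n = 7
Step 3: Mean = sum / n = 72 / 7 = 10.2857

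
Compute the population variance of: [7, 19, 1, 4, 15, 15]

42.8056

Step 1: Compute the mean: (7 + 19 + 1 + 4 + 15 + 15) / 6 = 10.1667
Step 2: Compute squared deviations from the mean:
  (7 - 10.1667)^2 = 10.0278
  (19 - 10.1667)^2 = 78.0278
  (1 - 10.1667)^2 = 84.0278
  (4 - 10.1667)^2 = 38.0278
  (15 - 10.1667)^2 = 23.3611
  (15 - 10.1667)^2 = 23.3611
Step 3: Sum of squared deviations = 256.8333
Step 4: Population variance = 256.8333 / 6 = 42.8056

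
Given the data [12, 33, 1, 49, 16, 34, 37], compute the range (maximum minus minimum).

48

Step 1: Identify the maximum value: max = 49
Step 2: Identify the minimum value: min = 1
Step 3: Range = max - min = 49 - 1 = 48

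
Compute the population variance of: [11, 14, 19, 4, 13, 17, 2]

34.5306

Step 1: Compute the mean: (11 + 14 + 19 + 4 + 13 + 17 + 2) / 7 = 11.4286
Step 2: Compute squared deviations from the mean:
  (11 - 11.4286)^2 = 0.1837
  (14 - 11.4286)^2 = 6.6122
  (19 - 11.4286)^2 = 57.3265
  (4 - 11.4286)^2 = 55.1837
  (13 - 11.4286)^2 = 2.4694
  (17 - 11.4286)^2 = 31.0408
  (2 - 11.4286)^2 = 88.898
Step 3: Sum of squared deviations = 241.7143
Step 4: Population variance = 241.7143 / 7 = 34.5306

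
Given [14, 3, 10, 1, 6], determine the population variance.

22.16

Step 1: Compute the mean: (14 + 3 + 10 + 1 + 6) / 5 = 6.8
Step 2: Compute squared deviations from the mean:
  (14 - 6.8)^2 = 51.84
  (3 - 6.8)^2 = 14.44
  (10 - 6.8)^2 = 10.24
  (1 - 6.8)^2 = 33.64
  (6 - 6.8)^2 = 0.64
Step 3: Sum of squared deviations = 110.8
Step 4: Population variance = 110.8 / 5 = 22.16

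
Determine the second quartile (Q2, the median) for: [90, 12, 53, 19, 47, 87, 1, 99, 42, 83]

50

Step 1: Sort the data: [1, 12, 19, 42, 47, 53, 83, 87, 90, 99]
Step 2: n = 10
Step 3: Q2 is the median. Since n is even, it is the average of the values at positions 5 and 6:
  Q2 = (47 + 53) / 2 = 50
Step 4: Q2 = 50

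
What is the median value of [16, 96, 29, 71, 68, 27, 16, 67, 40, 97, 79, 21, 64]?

64

Step 1: Sort the data in ascending order: [16, 16, 21, 27, 29, 40, 64, 67, 68, 71, 79, 96, 97]
Step 2: The number of values is n = 13.
Step 3: Since n is odd, the median is the middle value at position 7: 64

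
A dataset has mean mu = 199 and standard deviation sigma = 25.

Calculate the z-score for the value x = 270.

2.84

Step 1: Recall the z-score formula: z = (x - mu) / sigma
Step 2: Substitute values: z = (270 - 199) / 25
Step 3: z = 71 / 25 = 2.84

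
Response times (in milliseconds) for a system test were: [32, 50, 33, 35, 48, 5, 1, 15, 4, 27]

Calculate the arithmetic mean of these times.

25

Step 1: Sum all values: 32 + 50 + 33 + 35 + 48 + 5 + 1 + 15 + 4 + 27 = 250
Step 2: Count the number of values: n = 10
Step 3: Mean = sum / n = 250 / 10 = 25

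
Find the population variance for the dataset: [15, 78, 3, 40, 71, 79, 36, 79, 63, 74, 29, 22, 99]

838.2249

Step 1: Compute the mean: (15 + 78 + 3 + 40 + 71 + 79 + 36 + 79 + 63 + 74 + 29 + 22 + 99) / 13 = 52.9231
Step 2: Compute squared deviations from the mean:
  (15 - 52.9231)^2 = 1438.1598
  (78 - 52.9231)^2 = 628.8521
  (3 - 52.9231)^2 = 2492.3136
  (40 - 52.9231)^2 = 167.0059
  (71 - 52.9231)^2 = 326.7751
  (79 - 52.9231)^2 = 680.0059
  (36 - 52.9231)^2 = 286.3905
  (79 - 52.9231)^2 = 680.0059
  (63 - 52.9231)^2 = 101.5444
  (74 - 52.9231)^2 = 444.2367
  (29 - 52.9231)^2 = 572.3136
  (22 - 52.9231)^2 = 956.2367
  (99 - 52.9231)^2 = 2123.0828
Step 3: Sum of squared deviations = 10896.9231
Step 4: Population variance = 10896.9231 / 13 = 838.2249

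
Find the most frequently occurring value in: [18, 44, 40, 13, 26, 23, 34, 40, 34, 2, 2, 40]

40

Step 1: Count the frequency of each value:
  2: appears 2 time(s)
  13: appears 1 time(s)
  18: appears 1 time(s)
  23: appears 1 time(s)
  26: appears 1 time(s)
  34: appears 2 time(s)
  40: appears 3 time(s)
  44: appears 1 time(s)
Step 2: The value 40 appears most frequently (3 times).
Step 3: Mode = 40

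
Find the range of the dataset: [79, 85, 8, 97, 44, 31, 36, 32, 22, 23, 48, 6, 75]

91

Step 1: Identify the maximum value: max = 97
Step 2: Identify the minimum value: min = 6
Step 3: Range = max - min = 97 - 6 = 91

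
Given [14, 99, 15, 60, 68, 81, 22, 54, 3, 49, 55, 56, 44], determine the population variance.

718.8284

Step 1: Compute the mean: (14 + 99 + 15 + 60 + 68 + 81 + 22 + 54 + 3 + 49 + 55 + 56 + 44) / 13 = 47.6923
Step 2: Compute squared deviations from the mean:
  (14 - 47.6923)^2 = 1135.1716
  (99 - 47.6923)^2 = 2632.4793
  (15 - 47.6923)^2 = 1068.787
  (60 - 47.6923)^2 = 151.4793
  (68 - 47.6923)^2 = 412.4024
  (81 - 47.6923)^2 = 1109.4024
  (22 - 47.6923)^2 = 660.0947
  (54 - 47.6923)^2 = 39.787
  (3 - 47.6923)^2 = 1997.4024
  (49 - 47.6923)^2 = 1.7101
  (55 - 47.6923)^2 = 53.4024
  (56 - 47.6923)^2 = 69.0178
  (44 - 47.6923)^2 = 13.6331
Step 3: Sum of squared deviations = 9344.7692
Step 4: Population variance = 9344.7692 / 13 = 718.8284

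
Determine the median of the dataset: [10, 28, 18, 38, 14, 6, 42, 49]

23

Step 1: Sort the data in ascending order: [6, 10, 14, 18, 28, 38, 42, 49]
Step 2: The number of values is n = 8.
Step 3: Since n is even, the median is the average of positions 4 and 5:
  Median = (18 + 28) / 2 = 23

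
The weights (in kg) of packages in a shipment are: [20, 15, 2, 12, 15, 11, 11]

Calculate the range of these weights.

18

Step 1: Identify the maximum value: max = 20
Step 2: Identify the minimum value: min = 2
Step 3: Range = max - min = 20 - 2 = 18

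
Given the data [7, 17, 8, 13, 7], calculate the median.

8

Step 1: Sort the data in ascending order: [7, 7, 8, 13, 17]
Step 2: The number of values is n = 5.
Step 3: Since n is odd, the median is the middle value at position 3: 8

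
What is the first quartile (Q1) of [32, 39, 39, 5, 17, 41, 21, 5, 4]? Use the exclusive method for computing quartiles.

5

Step 1: Sort the data: [4, 5, 5, 17, 21, 32, 39, 39, 41]
Step 2: n = 9
Step 3: Using the exclusive quartile method:
  Q1 = 5
  Q2 (median) = 21
  Q3 = 39
  IQR = Q3 - Q1 = 39 - 5 = 34
Step 4: Q1 = 5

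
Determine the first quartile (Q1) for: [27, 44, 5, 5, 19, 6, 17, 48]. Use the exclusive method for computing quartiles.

5.25

Step 1: Sort the data: [5, 5, 6, 17, 19, 27, 44, 48]
Step 2: n = 8
Step 3: Using the exclusive quartile method:
  Q1 = 5.25
  Q2 (median) = 18
  Q3 = 39.75
  IQR = Q3 - Q1 = 39.75 - 5.25 = 34.5
Step 4: Q1 = 5.25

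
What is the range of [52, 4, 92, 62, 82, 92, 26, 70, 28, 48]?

88

Step 1: Identify the maximum value: max = 92
Step 2: Identify the minimum value: min = 4
Step 3: Range = max - min = 92 - 4 = 88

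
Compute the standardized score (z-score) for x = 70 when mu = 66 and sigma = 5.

0.8

Step 1: Recall the z-score formula: z = (x - mu) / sigma
Step 2: Substitute values: z = (70 - 66) / 5
Step 3: z = 4 / 5 = 0.8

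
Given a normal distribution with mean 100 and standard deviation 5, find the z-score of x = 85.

-3

Step 1: Recall the z-score formula: z = (x - mu) / sigma
Step 2: Substitute values: z = (85 - 100) / 5
Step 3: z = -15 / 5 = -3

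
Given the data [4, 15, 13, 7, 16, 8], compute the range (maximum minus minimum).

12

Step 1: Identify the maximum value: max = 16
Step 2: Identify the minimum value: min = 4
Step 3: Range = max - min = 16 - 4 = 12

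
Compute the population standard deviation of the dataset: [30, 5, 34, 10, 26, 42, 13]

12.7215

Step 1: Compute the mean: 22.8571
Step 2: Sum of squared deviations from the mean: 1132.8571
Step 3: Population variance = 1132.8571 / 7 = 161.8367
Step 4: Standard deviation = sqrt(161.8367) = 12.7215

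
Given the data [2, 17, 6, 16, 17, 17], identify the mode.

17

Step 1: Count the frequency of each value:
  2: appears 1 time(s)
  6: appears 1 time(s)
  16: appears 1 time(s)
  17: appears 3 time(s)
Step 2: The value 17 appears most frequently (3 times).
Step 3: Mode = 17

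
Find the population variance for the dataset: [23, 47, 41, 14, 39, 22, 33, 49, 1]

230.0988

Step 1: Compute the mean: (23 + 47 + 41 + 14 + 39 + 22 + 33 + 49 + 1) / 9 = 29.8889
Step 2: Compute squared deviations from the mean:
  (23 - 29.8889)^2 = 47.4568
  (47 - 29.8889)^2 = 292.7901
  (41 - 29.8889)^2 = 123.4568
  (14 - 29.8889)^2 = 252.4568
  (39 - 29.8889)^2 = 83.0123
  (22 - 29.8889)^2 = 62.2346
  (33 - 29.8889)^2 = 9.679
  (49 - 29.8889)^2 = 365.2346
  (1 - 29.8889)^2 = 834.5679
Step 3: Sum of squared deviations = 2070.8889
Step 4: Population variance = 2070.8889 / 9 = 230.0988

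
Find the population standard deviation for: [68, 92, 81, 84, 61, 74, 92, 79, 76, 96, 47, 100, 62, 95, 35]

18.1801

Step 1: Compute the mean: 76.1333
Step 2: Sum of squared deviations from the mean: 4957.7333
Step 3: Population variance = 4957.7333 / 15 = 330.5156
Step 4: Standard deviation = sqrt(330.5156) = 18.1801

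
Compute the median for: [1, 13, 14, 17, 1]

13

Step 1: Sort the data in ascending order: [1, 1, 13, 14, 17]
Step 2: The number of values is n = 5.
Step 3: Since n is odd, the median is the middle value at position 3: 13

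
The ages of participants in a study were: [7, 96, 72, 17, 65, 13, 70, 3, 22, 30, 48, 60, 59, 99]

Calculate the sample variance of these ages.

1030.9505

Step 1: Compute the mean: (7 + 96 + 72 + 17 + 65 + 13 + 70 + 3 + 22 + 30 + 48 + 60 + 59 + 99) / 14 = 47.2143
Step 2: Compute squared deviations from the mean:
  (7 - 47.2143)^2 = 1617.1888
  (96 - 47.2143)^2 = 2380.0459
  (72 - 47.2143)^2 = 614.3316
  (17 - 47.2143)^2 = 912.9031
  (65 - 47.2143)^2 = 316.3316
  (13 - 47.2143)^2 = 1170.6173
  (70 - 47.2143)^2 = 519.1888
  (3 - 47.2143)^2 = 1954.9031
  (22 - 47.2143)^2 = 635.7602
  (30 - 47.2143)^2 = 296.3316
  (48 - 47.2143)^2 = 0.6173
  (60 - 47.2143)^2 = 163.4745
  (59 - 47.2143)^2 = 138.9031
  (99 - 47.2143)^2 = 2681.7602
Step 3: Sum of squared deviations = 13402.3571
Step 4: Sample variance = 13402.3571 / 13 = 1030.9505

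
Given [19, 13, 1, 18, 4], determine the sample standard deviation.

8.1548

Step 1: Compute the mean: 11
Step 2: Sum of squared deviations from the mean: 266
Step 3: Sample variance = 266 / 4 = 66.5
Step 4: Standard deviation = sqrt(66.5) = 8.1548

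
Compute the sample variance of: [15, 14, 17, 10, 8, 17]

13.9

Step 1: Compute the mean: (15 + 14 + 17 + 10 + 8 + 17) / 6 = 13.5
Step 2: Compute squared deviations from the mean:
  (15 - 13.5)^2 = 2.25
  (14 - 13.5)^2 = 0.25
  (17 - 13.5)^2 = 12.25
  (10 - 13.5)^2 = 12.25
  (8 - 13.5)^2 = 30.25
  (17 - 13.5)^2 = 12.25
Step 3: Sum of squared deviations = 69.5
Step 4: Sample variance = 69.5 / 5 = 13.9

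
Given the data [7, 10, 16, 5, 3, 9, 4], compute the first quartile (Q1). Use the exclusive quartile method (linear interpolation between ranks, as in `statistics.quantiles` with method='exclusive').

4

Step 1: Sort the data: [3, 4, 5, 7, 9, 10, 16]
Step 2: n = 7
Step 3: Using the exclusive quartile method:
  Q1 = 4
  Q2 (median) = 7
  Q3 = 10
  IQR = Q3 - Q1 = 10 - 4 = 6
Step 4: Q1 = 4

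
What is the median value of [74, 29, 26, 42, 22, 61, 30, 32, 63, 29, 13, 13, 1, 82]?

29.5

Step 1: Sort the data in ascending order: [1, 13, 13, 22, 26, 29, 29, 30, 32, 42, 61, 63, 74, 82]
Step 2: The number of values is n = 14.
Step 3: Since n is even, the median is the average of positions 7 and 8:
  Median = (29 + 30) / 2 = 29.5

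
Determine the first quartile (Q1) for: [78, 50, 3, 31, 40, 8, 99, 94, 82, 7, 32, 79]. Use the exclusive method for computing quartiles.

13.75

Step 1: Sort the data: [3, 7, 8, 31, 32, 40, 50, 78, 79, 82, 94, 99]
Step 2: n = 12
Step 3: Using the exclusive quartile method:
  Q1 = 13.75
  Q2 (median) = 45
  Q3 = 81.25
  IQR = Q3 - Q1 = 81.25 - 13.75 = 67.5
Step 4: Q1 = 13.75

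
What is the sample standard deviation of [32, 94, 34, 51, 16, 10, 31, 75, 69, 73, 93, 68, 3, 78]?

30.7132

Step 1: Compute the mean: 51.9286
Step 2: Sum of squared deviations from the mean: 12262.9286
Step 3: Sample variance = 12262.9286 / 13 = 943.3022
Step 4: Standard deviation = sqrt(943.3022) = 30.7132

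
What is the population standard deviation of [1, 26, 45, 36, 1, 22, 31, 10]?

15.1905

Step 1: Compute the mean: 21.5
Step 2: Sum of squared deviations from the mean: 1846
Step 3: Population variance = 1846 / 8 = 230.75
Step 4: Standard deviation = sqrt(230.75) = 15.1905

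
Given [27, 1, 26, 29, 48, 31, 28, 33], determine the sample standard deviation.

12.9222

Step 1: Compute the mean: 27.875
Step 2: Sum of squared deviations from the mean: 1168.875
Step 3: Sample variance = 1168.875 / 7 = 166.9821
Step 4: Standard deviation = sqrt(166.9821) = 12.9222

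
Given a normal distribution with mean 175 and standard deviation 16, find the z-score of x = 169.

-0.375

Step 1: Recall the z-score formula: z = (x - mu) / sigma
Step 2: Substitute values: z = (169 - 175) / 16
Step 3: z = -6 / 16 = -0.375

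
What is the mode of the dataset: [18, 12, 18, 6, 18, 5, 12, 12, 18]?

18

Step 1: Count the frequency of each value:
  5: appears 1 time(s)
  6: appears 1 time(s)
  12: appears 3 time(s)
  18: appears 4 time(s)
Step 2: The value 18 appears most frequently (4 times).
Step 3: Mode = 18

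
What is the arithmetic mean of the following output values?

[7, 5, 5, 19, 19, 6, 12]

10.4286

Step 1: Sum all values: 7 + 5 + 5 + 19 + 19 + 6 + 12 = 73
Step 2: Count the number of values: n = 7
Step 3: Mean = sum / n = 73 / 7 = 10.4286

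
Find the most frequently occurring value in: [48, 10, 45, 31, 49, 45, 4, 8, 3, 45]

45

Step 1: Count the frequency of each value:
  3: appears 1 time(s)
  4: appears 1 time(s)
  8: appears 1 time(s)
  10: appears 1 time(s)
  31: appears 1 time(s)
  45: appears 3 time(s)
  48: appears 1 time(s)
  49: appears 1 time(s)
Step 2: The value 45 appears most frequently (3 times).
Step 3: Mode = 45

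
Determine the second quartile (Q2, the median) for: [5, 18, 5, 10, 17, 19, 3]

10

Step 1: Sort the data: [3, 5, 5, 10, 17, 18, 19]
Step 2: n = 7
Step 3: Q2 is the median. Since n is odd, it is the middle value at position 4: 10
Step 4: Q2 = 10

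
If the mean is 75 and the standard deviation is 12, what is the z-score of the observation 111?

3

Step 1: Recall the z-score formula: z = (x - mu) / sigma
Step 2: Substitute values: z = (111 - 75) / 12
Step 3: z = 36 / 12 = 3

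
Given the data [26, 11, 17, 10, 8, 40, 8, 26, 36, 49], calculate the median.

21.5

Step 1: Sort the data in ascending order: [8, 8, 10, 11, 17, 26, 26, 36, 40, 49]
Step 2: The number of values is n = 10.
Step 3: Since n is even, the median is the average of positions 5 and 6:
  Median = (17 + 26) / 2 = 21.5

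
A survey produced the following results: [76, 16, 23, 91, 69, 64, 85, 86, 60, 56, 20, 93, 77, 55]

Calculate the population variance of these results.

633.5969

Step 1: Compute the mean: (76 + 16 + 23 + 91 + 69 + 64 + 85 + 86 + 60 + 56 + 20 + 93 + 77 + 55) / 14 = 62.2143
Step 2: Compute squared deviations from the mean:
  (76 - 62.2143)^2 = 190.0459
  (16 - 62.2143)^2 = 2135.7602
  (23 - 62.2143)^2 = 1537.7602
  (91 - 62.2143)^2 = 828.6173
  (69 - 62.2143)^2 = 46.0459
  (64 - 62.2143)^2 = 3.1888
  (85 - 62.2143)^2 = 519.1888
  (86 - 62.2143)^2 = 565.7602
  (60 - 62.2143)^2 = 4.9031
  (56 - 62.2143)^2 = 38.6173
  (20 - 62.2143)^2 = 1782.0459
  (93 - 62.2143)^2 = 947.7602
  (77 - 62.2143)^2 = 218.6173
  (55 - 62.2143)^2 = 52.0459
Step 3: Sum of squared deviations = 8870.3571
Step 4: Population variance = 8870.3571 / 14 = 633.5969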